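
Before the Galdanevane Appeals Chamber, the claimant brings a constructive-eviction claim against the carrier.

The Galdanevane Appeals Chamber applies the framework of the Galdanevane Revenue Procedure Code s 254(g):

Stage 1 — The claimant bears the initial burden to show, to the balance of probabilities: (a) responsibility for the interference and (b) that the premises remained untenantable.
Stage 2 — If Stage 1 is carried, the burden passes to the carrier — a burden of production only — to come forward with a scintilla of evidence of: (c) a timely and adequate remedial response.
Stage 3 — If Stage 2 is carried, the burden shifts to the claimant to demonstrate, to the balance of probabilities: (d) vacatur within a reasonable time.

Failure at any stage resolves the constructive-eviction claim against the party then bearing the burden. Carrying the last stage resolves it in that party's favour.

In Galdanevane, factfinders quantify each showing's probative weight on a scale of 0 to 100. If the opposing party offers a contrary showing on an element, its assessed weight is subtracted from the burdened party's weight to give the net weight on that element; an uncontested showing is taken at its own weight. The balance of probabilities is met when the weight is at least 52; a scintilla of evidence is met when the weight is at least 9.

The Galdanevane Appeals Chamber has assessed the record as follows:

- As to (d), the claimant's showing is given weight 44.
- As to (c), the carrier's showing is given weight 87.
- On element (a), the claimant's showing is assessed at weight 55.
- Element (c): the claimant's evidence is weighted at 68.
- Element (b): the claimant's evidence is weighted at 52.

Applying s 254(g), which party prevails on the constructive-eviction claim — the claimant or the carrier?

carrier

Stage 1 — burden on claimant; standard: the balance of probabilities (weight is at least 52).
    (a): 55 ≥ 52 [met]
    (b): 52 ≥ 52 [met]
  All elements met. The burden passes to the carrier.
Stage 2 — burden on carrier; standard: a scintilla of evidence (weight is at least 9).
    (c): 87 − 68 = 19 ≥ 9 [met]
  The carrier carries Stage 2; the claimant now bears the burden.
Stage 3 — burden on claimant; standard: the balance of probabilities (weight is at least 52).
    (d): 44 < 52 [not met]
  Stage 3 not carried; the claimant fails its burden.
The carrier prevails.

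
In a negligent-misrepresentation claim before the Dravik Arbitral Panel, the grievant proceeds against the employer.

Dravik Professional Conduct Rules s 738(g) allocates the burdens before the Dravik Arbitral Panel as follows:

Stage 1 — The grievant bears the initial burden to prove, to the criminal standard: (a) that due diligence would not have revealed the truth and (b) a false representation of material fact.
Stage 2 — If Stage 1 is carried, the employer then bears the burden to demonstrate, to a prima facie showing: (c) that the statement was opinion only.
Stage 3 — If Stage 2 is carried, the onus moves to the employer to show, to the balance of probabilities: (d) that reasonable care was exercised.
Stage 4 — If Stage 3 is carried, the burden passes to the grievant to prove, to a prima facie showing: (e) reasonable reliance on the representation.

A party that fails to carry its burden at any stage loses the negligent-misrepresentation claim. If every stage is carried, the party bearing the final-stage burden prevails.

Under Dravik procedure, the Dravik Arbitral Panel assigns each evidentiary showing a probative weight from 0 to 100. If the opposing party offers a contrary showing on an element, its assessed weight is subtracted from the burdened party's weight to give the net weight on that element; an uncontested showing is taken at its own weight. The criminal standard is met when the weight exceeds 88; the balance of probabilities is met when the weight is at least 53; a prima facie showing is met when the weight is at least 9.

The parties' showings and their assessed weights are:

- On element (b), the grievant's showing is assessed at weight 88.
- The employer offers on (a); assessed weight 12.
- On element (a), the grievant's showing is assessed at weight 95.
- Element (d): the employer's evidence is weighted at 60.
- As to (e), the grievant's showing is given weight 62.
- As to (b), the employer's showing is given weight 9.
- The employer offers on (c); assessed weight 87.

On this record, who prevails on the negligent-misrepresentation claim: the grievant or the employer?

Stage 1 — burden on grievant; standard: the criminal standard (weight exceeds 88).
    (a): 95 − 12 = 83 ≤ 88 [not met]
    (b): 88 − 9 = 79 ≤ 88 [not met]
  The grievant does not carry Stage 1.
The analysis ends at Stage 1; the employer prevails.

employer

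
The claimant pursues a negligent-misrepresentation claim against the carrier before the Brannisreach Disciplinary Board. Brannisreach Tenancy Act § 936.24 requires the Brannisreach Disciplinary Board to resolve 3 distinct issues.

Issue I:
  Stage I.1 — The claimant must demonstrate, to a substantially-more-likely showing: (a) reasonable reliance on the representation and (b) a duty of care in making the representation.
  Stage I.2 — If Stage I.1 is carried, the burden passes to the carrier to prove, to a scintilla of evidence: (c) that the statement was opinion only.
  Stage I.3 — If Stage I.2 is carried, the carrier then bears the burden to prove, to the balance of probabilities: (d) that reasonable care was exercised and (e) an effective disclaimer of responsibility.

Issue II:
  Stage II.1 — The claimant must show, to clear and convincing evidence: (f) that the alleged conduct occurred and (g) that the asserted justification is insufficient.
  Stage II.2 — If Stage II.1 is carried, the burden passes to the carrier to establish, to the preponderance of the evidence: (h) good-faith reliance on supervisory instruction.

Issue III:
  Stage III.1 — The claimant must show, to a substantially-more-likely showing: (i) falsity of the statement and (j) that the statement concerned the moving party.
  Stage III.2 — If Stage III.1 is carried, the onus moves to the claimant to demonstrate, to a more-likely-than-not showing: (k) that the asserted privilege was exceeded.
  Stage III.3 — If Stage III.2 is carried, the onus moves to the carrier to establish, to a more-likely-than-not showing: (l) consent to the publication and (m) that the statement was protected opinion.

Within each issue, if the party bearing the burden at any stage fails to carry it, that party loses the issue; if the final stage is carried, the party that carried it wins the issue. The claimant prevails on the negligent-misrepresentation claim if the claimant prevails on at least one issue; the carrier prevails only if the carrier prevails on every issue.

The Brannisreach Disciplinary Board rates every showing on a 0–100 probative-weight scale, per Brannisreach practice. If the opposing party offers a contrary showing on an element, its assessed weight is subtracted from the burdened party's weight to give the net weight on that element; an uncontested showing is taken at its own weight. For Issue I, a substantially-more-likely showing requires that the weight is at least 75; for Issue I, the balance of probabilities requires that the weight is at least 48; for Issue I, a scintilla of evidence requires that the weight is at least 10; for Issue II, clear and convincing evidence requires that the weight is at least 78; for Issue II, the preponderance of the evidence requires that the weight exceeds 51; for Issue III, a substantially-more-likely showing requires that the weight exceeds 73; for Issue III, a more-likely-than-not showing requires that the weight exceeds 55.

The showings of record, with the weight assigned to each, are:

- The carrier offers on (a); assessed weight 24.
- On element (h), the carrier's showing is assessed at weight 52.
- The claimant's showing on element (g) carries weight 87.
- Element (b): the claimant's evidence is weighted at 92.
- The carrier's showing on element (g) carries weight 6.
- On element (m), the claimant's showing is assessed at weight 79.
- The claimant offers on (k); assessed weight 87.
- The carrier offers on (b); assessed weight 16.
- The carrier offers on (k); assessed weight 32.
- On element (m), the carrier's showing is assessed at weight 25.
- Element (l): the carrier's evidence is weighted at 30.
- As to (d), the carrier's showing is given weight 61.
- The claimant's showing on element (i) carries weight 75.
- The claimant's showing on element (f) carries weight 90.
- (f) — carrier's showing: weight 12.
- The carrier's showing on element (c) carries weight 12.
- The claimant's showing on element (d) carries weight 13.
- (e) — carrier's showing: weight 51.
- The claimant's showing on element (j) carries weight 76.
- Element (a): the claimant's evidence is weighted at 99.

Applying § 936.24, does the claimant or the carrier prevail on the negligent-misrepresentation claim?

carrier

— Issue I —
At Stage I.1 the claimant must meet a substantially-more-likely showing (weight is at least 75): on (a) the weight is 99 less the opposing 24 gives net 75, which does reach 75, so (a) meets the standard; on (b) the weight is 92 less the opposing 16 gives net 76, ≥ 75, so (b) meets the standard.
  Stage I.1 is satisfied; the onus moves to the carrier.
At Stage I.2 the carrier must meet a scintilla of evidence (weight is at least 10): on (c) the weight is 12, which does reach 10, so (c) meets the standard.
  All elements met. The carrier retains the burden for Stage I.3.
At Stage I.3 the carrier must meet the balance of probabilities (weight is at least 48): on (d) the weight is 61 less the opposing 13 gives net 48, ≥ 48, so (d) meets the standard; on (e) the weight is 51, which does reach 48, so (e) meets the standard.
  The carrier carries the last stage.
All stages carried — the carrier prevails on this issue.
— Issue II —
At Stage II.1 the claimant must meet clear and convincing evidence (weight is at least 78): on (f) the weight is 90 less the opposing 12 gives net 78, which does reach 78, so (f) meets the standard; on (g) the weight is 87 less the opposing 6 gives net 81, which does reach 78, so (g) meets the standard.
  Stage II.1 is satisfied; the onus moves to the carrier.
At Stage II.2 the carrier must meet the preponderance of the evidence (weight exceeds 51): on (h) the weight is 52, which does exceed 51, so (h) meets the standard.
  Stage II.2 carried; the final stage is satisfied.
Every stage carried; the carrier prevails on this issue.
— Issue III —
At Stage III.1 the claimant must meet a substantially-more-likely showing (weight exceeds 73): on (i) the weight is 75, > 73, so (i) meets the standard; on (j) the weight is 76, which does exceed 73, so (j) meets the standard.
  All elements met. The claimant retains the burden for Stage III.2.
At Stage III.2 the claimant must meet a more-likely-than-not showing (weight exceeds 55): on (k) the weight is 87 less the opposing 32 gives net 55, ≤ 55, so (k) does not meet the standard.
  Stage III.2 not carried; the claimant fails its burden.
So the carrier prevails on this issue.
Per-issue: Issue I → carrier; Issue II → carrier; Issue III → carrier. The claimant must prevail on at least one issue; overall, the carrier prevails.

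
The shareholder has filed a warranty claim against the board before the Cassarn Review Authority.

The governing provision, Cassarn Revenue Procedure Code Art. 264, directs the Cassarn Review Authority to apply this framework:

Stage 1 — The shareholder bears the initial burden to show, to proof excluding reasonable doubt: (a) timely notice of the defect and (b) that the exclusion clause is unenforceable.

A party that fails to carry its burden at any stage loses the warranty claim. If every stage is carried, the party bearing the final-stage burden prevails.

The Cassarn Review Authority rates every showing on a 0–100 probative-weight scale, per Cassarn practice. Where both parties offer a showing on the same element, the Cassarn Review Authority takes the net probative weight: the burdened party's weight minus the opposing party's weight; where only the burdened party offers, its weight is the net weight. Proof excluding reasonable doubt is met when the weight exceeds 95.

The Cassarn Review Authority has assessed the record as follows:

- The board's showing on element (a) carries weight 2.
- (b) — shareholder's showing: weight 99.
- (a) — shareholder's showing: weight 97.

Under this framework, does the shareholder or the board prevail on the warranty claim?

At Stage 1 the shareholder must meet proof excluding reasonable doubt (weight exceeds 95): on (a) the weight is 97 less the opposing 2 gives net 95, which does not exceed 95, so (a) does not meet the standard; on (b) the weight is 99, > 95, so (b) meets the standard.
  Not every element is met, so the shareholder fails to carry Stage 1.
The board prevails.

board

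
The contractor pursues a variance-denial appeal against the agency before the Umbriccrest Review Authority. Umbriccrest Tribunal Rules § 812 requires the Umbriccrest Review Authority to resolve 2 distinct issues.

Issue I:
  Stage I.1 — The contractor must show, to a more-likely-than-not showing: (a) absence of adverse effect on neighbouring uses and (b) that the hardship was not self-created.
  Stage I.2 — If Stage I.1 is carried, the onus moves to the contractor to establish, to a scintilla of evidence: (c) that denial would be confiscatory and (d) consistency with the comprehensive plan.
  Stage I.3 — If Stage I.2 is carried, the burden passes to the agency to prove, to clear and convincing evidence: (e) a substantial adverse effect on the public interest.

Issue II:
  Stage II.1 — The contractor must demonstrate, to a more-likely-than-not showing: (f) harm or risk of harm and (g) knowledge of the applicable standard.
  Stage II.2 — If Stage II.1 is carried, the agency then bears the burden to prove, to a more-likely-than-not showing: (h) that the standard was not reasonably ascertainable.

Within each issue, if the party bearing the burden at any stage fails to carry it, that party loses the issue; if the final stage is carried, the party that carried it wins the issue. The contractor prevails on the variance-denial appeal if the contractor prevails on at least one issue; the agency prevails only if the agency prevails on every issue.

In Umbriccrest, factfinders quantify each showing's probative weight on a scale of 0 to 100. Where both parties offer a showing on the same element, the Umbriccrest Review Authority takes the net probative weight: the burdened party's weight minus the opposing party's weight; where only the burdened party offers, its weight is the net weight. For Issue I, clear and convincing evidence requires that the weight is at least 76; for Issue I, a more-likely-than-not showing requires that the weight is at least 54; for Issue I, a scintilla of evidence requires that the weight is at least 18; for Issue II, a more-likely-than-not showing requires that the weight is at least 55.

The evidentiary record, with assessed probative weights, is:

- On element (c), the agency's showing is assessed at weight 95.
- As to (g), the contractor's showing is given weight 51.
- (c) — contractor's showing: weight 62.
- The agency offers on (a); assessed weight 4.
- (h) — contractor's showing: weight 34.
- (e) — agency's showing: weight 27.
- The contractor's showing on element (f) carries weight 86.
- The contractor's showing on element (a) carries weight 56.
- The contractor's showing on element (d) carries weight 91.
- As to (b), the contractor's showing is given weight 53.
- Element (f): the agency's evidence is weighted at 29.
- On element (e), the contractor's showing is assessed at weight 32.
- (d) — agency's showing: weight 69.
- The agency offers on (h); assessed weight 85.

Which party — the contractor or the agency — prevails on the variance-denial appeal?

— Issue I —
Stage I.1 (contractor, a more-likely-than-not showing, weight is at least 54): (a) net 56−4=52 < 54 — fails; (b) 53 < 54 — fails.
  Stage I.1 not carried; the contractor fails its burden.
So the agency prevails on this issue.
— Issue II —
At Stage II.1 the contractor must meet a more-likely-than-not showing (weight is at least 55): on (f) the weight is 86 less the opposing 29 gives net 57, ≥ 55, so (f) meets the standard; on (g) the weight is 51, which does not reach 55, so (g) does not meet the standard.
  The contractor does not carry Stage II.1.
The agency prevails on this issue.
Per-issue: Issue I → agency; Issue II → agency. The contractor must prevail on at least one issue; overall, the agency prevails.

agency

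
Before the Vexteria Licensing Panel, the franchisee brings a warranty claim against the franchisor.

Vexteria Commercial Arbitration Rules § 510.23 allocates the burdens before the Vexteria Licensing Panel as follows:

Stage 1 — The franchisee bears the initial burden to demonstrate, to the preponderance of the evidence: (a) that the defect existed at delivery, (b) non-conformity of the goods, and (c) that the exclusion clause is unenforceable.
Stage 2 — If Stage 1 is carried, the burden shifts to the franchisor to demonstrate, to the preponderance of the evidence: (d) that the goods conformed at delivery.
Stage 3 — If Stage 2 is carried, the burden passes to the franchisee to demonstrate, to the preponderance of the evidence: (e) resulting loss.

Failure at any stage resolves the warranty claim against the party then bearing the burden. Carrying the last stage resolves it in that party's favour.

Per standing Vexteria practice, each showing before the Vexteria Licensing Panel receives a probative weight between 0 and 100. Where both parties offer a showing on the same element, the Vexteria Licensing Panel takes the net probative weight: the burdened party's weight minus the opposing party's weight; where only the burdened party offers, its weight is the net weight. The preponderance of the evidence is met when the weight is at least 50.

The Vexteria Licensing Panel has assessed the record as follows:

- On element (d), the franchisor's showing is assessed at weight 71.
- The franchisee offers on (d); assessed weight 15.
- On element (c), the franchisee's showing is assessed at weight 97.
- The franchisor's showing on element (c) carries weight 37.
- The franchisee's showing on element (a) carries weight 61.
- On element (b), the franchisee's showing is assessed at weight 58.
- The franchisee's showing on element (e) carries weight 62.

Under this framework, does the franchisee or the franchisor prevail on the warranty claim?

franchisee

At Stage 1 the franchisee must meet the preponderance of the evidence (weight is at least 50): on (a) the weight is 61, which does reach 50, so (a) meets the standard; on (b) the weight is 58, which does reach 50, so (b) meets the standard; on (c) the weight is 97 less the opposing 37 gives net 60, which does reach 50, so (c) meets the standard.
  Stage 1 carried; the burden shifts to the franchisor.
At Stage 2 the franchisor must meet the preponderance of the evidence (weight is at least 50): on (d) the weight is 71 less the opposing 15 gives net 56, which does reach 50, so (d) meets the standard.
  Stage 2 is satisfied; the onus moves to the franchisee.
At Stage 3 the franchisee must meet the preponderance of the evidence (weight is at least 50): on (e) the weight is 62, which does reach 50, so (e) meets the standard.
  The franchisee carries the last stage.
Every stage carried; the franchisee prevails.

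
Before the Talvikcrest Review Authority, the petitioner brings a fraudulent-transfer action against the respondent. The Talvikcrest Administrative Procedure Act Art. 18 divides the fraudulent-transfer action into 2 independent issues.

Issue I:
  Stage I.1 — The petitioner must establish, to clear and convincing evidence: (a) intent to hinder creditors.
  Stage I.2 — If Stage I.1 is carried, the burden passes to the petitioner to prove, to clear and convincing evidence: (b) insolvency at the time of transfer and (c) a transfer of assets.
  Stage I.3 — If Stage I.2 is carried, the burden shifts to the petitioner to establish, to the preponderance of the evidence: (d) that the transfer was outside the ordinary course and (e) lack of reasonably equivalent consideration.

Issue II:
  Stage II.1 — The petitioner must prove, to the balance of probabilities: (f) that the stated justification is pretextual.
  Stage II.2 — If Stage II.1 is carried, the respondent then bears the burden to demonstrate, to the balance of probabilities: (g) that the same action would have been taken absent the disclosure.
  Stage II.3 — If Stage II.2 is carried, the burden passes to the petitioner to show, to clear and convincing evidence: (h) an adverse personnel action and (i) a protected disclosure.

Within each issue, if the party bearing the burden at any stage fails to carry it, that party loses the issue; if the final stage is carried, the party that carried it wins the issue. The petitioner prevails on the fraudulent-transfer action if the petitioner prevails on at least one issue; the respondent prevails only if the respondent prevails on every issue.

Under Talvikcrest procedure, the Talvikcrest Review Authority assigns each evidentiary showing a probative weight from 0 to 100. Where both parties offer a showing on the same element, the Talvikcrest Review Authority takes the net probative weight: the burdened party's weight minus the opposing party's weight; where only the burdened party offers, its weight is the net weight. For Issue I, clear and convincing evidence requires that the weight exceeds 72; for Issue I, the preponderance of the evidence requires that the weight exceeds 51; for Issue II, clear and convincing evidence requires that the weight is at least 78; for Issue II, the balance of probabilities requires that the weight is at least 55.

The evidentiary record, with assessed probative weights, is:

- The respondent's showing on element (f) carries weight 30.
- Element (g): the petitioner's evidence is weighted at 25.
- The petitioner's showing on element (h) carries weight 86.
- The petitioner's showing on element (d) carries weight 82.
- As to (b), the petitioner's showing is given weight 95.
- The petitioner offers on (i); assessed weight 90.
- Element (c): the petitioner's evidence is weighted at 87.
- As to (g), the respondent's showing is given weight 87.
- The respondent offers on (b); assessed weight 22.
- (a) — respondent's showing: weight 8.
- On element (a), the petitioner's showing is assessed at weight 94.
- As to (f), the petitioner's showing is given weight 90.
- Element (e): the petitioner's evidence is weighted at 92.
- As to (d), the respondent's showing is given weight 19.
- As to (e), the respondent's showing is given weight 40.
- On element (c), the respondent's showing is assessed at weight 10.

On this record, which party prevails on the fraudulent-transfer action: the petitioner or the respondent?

petitioner

— Issue I —
Stage I.1 — burden on petitioner; standard: clear and convincing evidence (weight exceeds 72).
    (a): 94 − 8 = 86 > 72 [met]
  All elements met. The petitioner retains the burden for Stage I.2.
Stage I.2 — burden on petitioner; standard: clear and convincing evidence (weight exceeds 72).
    (b): 95 − 22 = 73 > 72 [met]
    (c): 87 − 10 = 77 > 72 [met]
  All elements met. The petitioner retains the burden for Stage I.3.
Stage I.3 — burden on petitioner; standard: the preponderance of the evidence (weight exceeds 51).
    (d): 82 − 19 = 63 > 51 [met]
    (e): 92 − 40 = 52 > 51 [met]
  The petitioner carries the last stage.
Every stage carried; the petitioner prevails on this issue.
— Issue II —
Stage II.1 (petitioner, the balance of probabilities, weight is at least 55): (f) net 90−30=60 ≥ 55 — meets.
  Stage II.1 carried; the burden shifts to the respondent.
Stage II.2 (respondent, the balance of probabilities, weight is at least 55): (g) net 87−25=62 ≥ 55 — meets.
  Stage II.2 is satisfied; the onus moves to the petitioner.
Stage II.3 (petitioner, clear and convincing evidence, weight is at least 78): (h) 86 ≥ 78 — meets; (i) 90 ≥ 78 — meets.
  The petitioner carries the last stage.
Every stage carried; the petitioner prevails on this issue.
Per-issue: Issue I → petitioner; Issue II → petitioner. The petitioner must prevail on at least one issue; overall, the petitioner prevails.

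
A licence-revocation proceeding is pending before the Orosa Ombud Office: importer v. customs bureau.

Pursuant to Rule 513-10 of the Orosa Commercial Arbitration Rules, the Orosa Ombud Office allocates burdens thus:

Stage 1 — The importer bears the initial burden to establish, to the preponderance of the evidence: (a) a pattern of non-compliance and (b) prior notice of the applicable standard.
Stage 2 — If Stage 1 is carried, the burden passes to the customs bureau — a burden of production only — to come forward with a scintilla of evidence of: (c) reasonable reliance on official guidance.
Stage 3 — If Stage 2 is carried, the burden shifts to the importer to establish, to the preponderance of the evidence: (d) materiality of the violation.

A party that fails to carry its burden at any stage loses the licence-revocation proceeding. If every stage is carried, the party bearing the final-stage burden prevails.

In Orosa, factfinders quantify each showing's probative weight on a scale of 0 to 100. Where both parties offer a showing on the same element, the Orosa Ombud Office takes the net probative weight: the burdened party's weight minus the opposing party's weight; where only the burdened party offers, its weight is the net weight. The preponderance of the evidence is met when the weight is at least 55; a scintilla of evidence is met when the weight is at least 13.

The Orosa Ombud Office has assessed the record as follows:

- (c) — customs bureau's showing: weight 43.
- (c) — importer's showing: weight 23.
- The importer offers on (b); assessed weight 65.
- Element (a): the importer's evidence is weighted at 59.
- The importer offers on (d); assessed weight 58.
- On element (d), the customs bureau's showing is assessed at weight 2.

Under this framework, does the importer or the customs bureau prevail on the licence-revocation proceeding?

At Stage 1 the importer must meet the preponderance of the evidence (weight is at least 55): on (a) the weight is 59, which does reach 55, so (a) meets the standard; on (b) the weight is 65, ≥ 55, so (b) meets the standard.
  Stage 1 is satisfied; the onus moves to the customs bureau.
At Stage 2 the customs bureau must meet a scintilla of evidence (weight is at least 13): on (c) the weight is 43 less the opposing 23 gives net 20, ≥ 13, so (c) meets the standard.
  Stage 2 is satisfied; the onus moves to the importer.
At Stage 3 the importer must meet the preponderance of the evidence (weight is at least 55): on (d) the weight is 58 less the opposing 2 gives net 56, ≥ 55, so (d) meets the standard.
  The importer carries the last stage.
With every stage satisfied, the importer prevails.

importer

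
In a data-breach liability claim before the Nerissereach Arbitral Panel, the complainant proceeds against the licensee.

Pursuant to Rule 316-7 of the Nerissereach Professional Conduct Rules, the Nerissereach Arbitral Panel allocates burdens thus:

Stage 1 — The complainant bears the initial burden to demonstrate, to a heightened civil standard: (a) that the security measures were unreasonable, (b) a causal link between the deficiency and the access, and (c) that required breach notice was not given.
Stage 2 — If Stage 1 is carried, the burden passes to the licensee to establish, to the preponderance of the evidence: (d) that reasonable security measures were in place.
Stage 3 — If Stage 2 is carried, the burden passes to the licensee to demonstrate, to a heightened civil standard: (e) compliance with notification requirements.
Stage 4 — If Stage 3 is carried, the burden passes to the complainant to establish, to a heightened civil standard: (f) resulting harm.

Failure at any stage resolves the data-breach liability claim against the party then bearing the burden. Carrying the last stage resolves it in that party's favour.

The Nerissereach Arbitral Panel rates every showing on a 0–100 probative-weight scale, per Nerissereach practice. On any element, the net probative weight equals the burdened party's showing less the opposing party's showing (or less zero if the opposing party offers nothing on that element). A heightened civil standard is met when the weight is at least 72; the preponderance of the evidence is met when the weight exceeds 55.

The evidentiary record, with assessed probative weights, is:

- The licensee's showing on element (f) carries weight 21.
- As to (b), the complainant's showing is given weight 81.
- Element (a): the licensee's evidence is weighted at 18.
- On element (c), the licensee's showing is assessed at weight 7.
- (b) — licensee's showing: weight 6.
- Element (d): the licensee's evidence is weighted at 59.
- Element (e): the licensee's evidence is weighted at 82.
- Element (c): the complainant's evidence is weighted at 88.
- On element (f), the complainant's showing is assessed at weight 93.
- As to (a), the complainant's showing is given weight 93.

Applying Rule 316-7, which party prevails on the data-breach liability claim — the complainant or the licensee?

complainant

Stage 1 — burden on complainant; standard: a heightened civil standard (weight is at least 72).
    (a): 93 − 18 = 75 ≥ 72 [met]
    (b): 81 − 6 = 75 ≥ 72 [met]
    (c): 88 − 7 = 81 ≥ 72 [met]
  The complainant carries Stage 1; the licensee now bears the burden.
Stage 2 — burden on licensee; standard: the preponderance of the evidence (weight exceeds 55).
    (d): 59 > 55 [met]
  All elements met. The licensee retains the burden for Stage 3.
Stage 3 — burden on licensee; standard: a heightened civil standard (weight is at least 72).
    (e): 82 ≥ 72 [met]
  Stage 3 carried; the burden shifts to the complainant.
Stage 4 — burden on complainant; standard: a heightened civil standard (weight is at least 72).
    (f): 93 − 21 = 72 ≥ 72 [met]
  Stage 4 carried; the final stage is satisfied.
All stages carried — the complainant prevails.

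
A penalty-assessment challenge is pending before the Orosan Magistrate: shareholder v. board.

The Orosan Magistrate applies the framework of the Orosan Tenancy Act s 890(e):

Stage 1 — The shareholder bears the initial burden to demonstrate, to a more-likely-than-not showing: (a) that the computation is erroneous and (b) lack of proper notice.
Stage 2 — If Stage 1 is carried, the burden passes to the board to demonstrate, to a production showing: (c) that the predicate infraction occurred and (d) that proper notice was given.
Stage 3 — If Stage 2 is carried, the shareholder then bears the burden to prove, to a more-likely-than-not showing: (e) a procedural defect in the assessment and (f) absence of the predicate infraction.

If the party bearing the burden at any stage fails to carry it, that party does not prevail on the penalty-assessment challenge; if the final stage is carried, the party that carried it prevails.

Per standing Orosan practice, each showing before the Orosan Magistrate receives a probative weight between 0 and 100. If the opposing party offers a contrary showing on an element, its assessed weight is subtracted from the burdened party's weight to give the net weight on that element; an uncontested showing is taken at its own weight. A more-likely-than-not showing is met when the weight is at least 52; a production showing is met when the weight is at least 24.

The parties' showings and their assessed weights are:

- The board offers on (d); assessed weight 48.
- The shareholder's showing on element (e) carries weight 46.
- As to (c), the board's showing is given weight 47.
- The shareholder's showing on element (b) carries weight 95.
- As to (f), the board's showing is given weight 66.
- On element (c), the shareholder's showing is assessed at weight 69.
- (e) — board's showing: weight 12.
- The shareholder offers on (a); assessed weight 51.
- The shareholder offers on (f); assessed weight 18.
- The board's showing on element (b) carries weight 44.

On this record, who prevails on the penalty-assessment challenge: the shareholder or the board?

board

At Stage 1 the shareholder must meet a more-likely-than-not showing (weight is at least 52): on (a) the weight is 51, which does not reach 52, so (a) does not meet the standard; on (b) the weight is 95 less the opposing 44 gives net 51, < 52, so (b) does not meet the standard.
  Not every element is met, so the shareholder fails to carry Stage 1.
So the board prevails.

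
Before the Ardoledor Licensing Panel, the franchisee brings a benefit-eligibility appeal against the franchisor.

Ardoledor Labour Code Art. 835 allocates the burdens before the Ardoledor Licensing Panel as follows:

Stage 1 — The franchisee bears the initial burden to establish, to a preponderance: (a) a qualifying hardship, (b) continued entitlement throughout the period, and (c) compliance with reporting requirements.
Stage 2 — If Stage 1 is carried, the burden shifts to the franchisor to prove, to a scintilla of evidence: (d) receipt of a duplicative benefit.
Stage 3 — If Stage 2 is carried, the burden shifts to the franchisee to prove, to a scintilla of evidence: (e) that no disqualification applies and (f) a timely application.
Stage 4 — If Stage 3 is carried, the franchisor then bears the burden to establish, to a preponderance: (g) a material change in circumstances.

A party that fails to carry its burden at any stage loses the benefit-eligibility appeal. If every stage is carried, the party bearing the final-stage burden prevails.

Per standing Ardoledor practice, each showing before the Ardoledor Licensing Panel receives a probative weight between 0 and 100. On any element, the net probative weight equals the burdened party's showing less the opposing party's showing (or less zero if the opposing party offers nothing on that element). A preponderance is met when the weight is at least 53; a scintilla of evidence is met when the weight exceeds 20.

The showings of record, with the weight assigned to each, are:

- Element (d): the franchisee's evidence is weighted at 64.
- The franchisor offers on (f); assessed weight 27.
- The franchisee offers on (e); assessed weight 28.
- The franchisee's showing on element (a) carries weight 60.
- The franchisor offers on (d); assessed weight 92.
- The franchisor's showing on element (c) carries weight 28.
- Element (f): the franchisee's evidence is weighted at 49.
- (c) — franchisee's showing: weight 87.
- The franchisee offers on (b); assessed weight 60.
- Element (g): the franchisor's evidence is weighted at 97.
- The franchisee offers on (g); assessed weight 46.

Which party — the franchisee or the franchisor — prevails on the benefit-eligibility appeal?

franchisee

Stage 1 — burden on franchisee; standard: a preponderance (weight is at least 53).
    (a): 60 ≥ 53 [met]
    (b): 60 ≥ 53 [met]
    (c): 87 − 28 = 59 ≥ 53 [met]
  All elements met. The burden passes to the franchisor.
Stage 2 — burden on franchisor; standard: a scintilla of evidence (weight exceeds 20).
    (d): 92 − 64 = 28 > 20 [met]
  Stage 2 carried; the burden shifts to the franchisee.
Stage 3 — burden on franchisee; standard: a scintilla of evidence (weight exceeds 20).
    (e): 28 > 20 [met]
    (f): 49 − 27 = 22 > 20 [met]
  The franchisee carries Stage 3; the franchisor now bears the burden.
Stage 4 — burden on franchisor; standard: a preponderance (weight is at least 53).
    (g): 97 − 46 = 51 < 53 [not met]
  Stage 4 not carried; the franchisor fails its burden.
So the franchisee prevails.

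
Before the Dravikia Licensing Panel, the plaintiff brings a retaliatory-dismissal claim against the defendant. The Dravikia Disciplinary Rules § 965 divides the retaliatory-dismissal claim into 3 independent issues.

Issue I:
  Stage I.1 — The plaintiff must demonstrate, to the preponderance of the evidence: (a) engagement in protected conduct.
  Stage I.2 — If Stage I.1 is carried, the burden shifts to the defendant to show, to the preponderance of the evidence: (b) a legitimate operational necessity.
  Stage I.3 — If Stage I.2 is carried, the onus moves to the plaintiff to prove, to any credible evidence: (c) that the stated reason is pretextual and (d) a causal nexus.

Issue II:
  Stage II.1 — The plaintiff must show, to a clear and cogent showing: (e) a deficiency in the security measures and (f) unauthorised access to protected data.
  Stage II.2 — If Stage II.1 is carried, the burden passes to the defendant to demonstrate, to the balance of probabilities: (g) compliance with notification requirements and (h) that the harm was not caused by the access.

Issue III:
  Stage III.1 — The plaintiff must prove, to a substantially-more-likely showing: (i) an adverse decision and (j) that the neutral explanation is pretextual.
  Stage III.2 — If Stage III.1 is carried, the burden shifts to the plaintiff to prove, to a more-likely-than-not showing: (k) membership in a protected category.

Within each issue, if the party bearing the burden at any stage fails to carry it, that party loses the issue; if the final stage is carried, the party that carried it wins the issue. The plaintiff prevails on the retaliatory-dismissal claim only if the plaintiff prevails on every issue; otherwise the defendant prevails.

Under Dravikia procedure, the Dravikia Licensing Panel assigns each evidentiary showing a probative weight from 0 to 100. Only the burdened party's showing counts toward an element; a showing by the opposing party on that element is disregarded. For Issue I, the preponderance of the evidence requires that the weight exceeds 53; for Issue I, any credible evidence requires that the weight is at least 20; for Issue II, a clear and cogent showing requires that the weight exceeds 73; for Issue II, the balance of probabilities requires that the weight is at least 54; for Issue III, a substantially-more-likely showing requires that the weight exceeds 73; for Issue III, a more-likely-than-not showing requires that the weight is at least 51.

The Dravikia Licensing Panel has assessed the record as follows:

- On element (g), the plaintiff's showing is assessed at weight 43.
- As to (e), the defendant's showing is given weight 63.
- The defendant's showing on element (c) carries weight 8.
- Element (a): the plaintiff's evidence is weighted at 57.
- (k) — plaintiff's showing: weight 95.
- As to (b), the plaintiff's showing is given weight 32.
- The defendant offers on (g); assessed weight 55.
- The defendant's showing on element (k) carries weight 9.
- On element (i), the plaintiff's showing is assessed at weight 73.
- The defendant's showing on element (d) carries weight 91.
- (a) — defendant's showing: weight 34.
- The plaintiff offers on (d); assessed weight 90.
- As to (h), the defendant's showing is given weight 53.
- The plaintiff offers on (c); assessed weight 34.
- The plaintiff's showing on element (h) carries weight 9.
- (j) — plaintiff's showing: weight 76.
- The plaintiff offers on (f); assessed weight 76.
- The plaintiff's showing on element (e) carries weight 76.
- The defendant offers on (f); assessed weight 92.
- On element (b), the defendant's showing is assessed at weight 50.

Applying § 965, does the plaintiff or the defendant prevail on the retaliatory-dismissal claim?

defendant

— Issue I —
Stage I.1 — burden on plaintiff; standard: the preponderance of the evidence (weight exceeds 53).
    (a): 57 (defendant's 34 disregarded) > 53 [met]
  The plaintiff carries Stage I.1; the defendant now bears the burden.
Stage I.2 — burden on defendant; standard: the preponderance of the evidence (weight exceeds 53).
    (b): 50 (plaintiff's 32 disregarded) ≤ 53 [not met]
  Stage I.2 not carried; the defendant fails its burden.
The plaintiff prevails on this issue.
— Issue II —
Stage II.1 — burden on plaintiff; standard: a clear and cogent showing (weight exceeds 73).
    (e): 76 (defendant's 63 disregarded) > 73 [met]
    (f): 76 (defendant's 92 disregarded) > 73 [met]
  Stage II.1 carried; the burden shifts to the defendant.
Stage II.2 — burden on defendant; standard: the balance of probabilities (weight is at least 54).
    (g): 55 (plaintiff's 43 disregarded) ≥ 54 [met]
    (h): 53 (plaintiff's 9 disregarded) < 54 [not met]
  Not every element is met, so the defendant fails to carry Stage II.2.
The analysis ends at Stage II.2; the plaintiff prevails on this issue.
— Issue III —
Stage III.1 (plaintiff, a substantially-more-likely showing, weight exceeds 73): (i) 73 ≤ 73 — fails; (j) 76 > 73 — meets.
  The plaintiff does not carry Stage III.1.
So the defendant prevails on this issue.
Per-issue: Issue I → plaintiff; Issue II → plaintiff; Issue III → defendant. The plaintiff must prevail on every issue; overall, the defendant prevails.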